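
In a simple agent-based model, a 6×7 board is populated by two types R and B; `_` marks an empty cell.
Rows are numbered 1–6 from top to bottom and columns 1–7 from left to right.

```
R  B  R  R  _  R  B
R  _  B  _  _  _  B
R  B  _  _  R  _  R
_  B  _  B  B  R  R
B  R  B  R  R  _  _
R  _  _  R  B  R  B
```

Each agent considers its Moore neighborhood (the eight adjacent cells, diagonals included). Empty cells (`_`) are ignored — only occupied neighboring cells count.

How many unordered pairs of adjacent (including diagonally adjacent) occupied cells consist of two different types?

29

Scan each occupied cell's neighbors to the right and below (and the two forward diagonals) so each pair is counted once.
Row 1: R(1,1)–B(1,2)≠ R(1,1)–R(2,1)= B(1,2)–R(1,3)≠ B(1,2)–B(2,3)= B(1,2)–R(2,1)≠ R(1,3)–R(1,4)= R(1,3)–B(2,3)≠ R(1,4)–B(2,3)≠ R(1,6)–B(1,7)≠ R(1,6)–B(2,7)≠ B(1,7)–B(2,7)=  → 7/11 unlike.
Row 2: R(2,1)–R(3,1)= R(2,1)–B(3,2)≠ B(2,3)–B(3,2)= B(2,7)–R(3,7)≠  → 2/4 unlike.
Row 3: R(3,1)–B(3,2)≠ R(3,1)–B(4,2)≠ B(3,2)–B(4,2)= R(3,5)–B(4,5)≠ R(3,5)–R(4,6)= R(3,5)–B(4,4)≠ R(3,7)–R(4,7)= R(3,7)–R(4,6)=  → 4/8 unlike.
Row 4: B(4,2)–R(5,2)≠ B(4,2)–B(5,3)= B(4,2)–B(5,1)= B(4,4)–B(4,5)= B(4,4)–R(5,4)≠ B(4,4)–R(5,5)≠ B(4,4)–B(5,3)= B(4,5)–R(4,6)≠ B(4,5)–R(5,5)≠ B(4,5)–R(5,4)≠ R(4,6)–R(4,7)= R(4,6)–R(5,5)=  → 6/12 unlike.
Row 5: B(5,1)–R(5,2)≠ B(5,1)–R(6,1)≠ R(5,2)–B(5,3)≠ R(5,2)–R(6,1)= B(5,3)–R(5,4)≠ B(5,3)–R(6,4)≠ R(5,4)–R(5,5)= R(5,4)–R(6,4)= R(5,4)–B(6,5)≠ R(5,5)–B(6,5)≠ R(5,5)–R(6,6)= R(5,5)–R(6,4)=  → 7/12 unlike.
Row 6: R(6,4)–B(6,5)≠ B(6,5)–R(6,6)≠ R(6,6)–B(6,7)≠  → 3/3 unlike.
Total adjacent occupied pairs: 50; unlike-type pairs: 29.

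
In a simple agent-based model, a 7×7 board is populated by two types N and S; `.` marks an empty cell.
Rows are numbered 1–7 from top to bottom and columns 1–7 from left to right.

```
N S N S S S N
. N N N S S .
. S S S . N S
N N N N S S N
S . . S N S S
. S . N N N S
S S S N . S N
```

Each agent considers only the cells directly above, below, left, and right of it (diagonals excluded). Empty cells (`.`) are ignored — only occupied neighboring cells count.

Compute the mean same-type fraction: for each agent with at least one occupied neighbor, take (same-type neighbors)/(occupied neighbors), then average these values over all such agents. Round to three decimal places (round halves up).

0.419

(1,1)N 0/1
(1,2)S 0/3
(1,3)N 1/3
(1,4)S 1/3
(1,5)S 3/3
(1,6)S 2/3
(1,7)N 0/1
(2,2)N 1/3
(2,3)N 3/4
(2,4)N 1/4
(2,5)S 2/3
(2,6)S 2/3
(3,2)S 1/3
(3,3)S 2/4
(3,4)S 1/3
(3,6)N 0/3
(3,7)S 0/2
(4,1)N 1/2
(4,2)N 2/3
(4,3)N 2/3
(4,4)N 1/4
(4,5)S 1/3
(4,6)S 2/4
(4,7)N 0/3
(5,1)S 0/1
(5,4)S 0/3
(5,5)N 1/4
(5,6)S 2/4
(5,7)S 2/3
(6,2)S 1/1
(6,4)N 2/3
(6,5)N 3/3
(6,6)N 1/4
(6,7)S 1/3
(7,1)S 1/1
(7,2)S 3/3
(7,3)S 1/2
(7,4)N 1/2
(7,6)S 0/2
(7,7)N 0/2
Sum over 40 agents: 0/1 + 0/3 + 1/3 + 1/3 + 3/3 + 2/3 + 0/1 + 1/3 + 3/4 + 1/4 + 2/3 + 2/3 + 1/3 + 2/4 + 1/3 + 0/3 + 0/2 + 1/2 + 2/3 + 2/3 + 1/4 + 1/3 + 2/4 + 0/3 + 0/1 + 0/3 + 1/4 + 2/4 + 2/3 + 1/1 + 2/3 + 3/3 + 1/4 + 1/3 + 1/1 + 3/3 + 1/2 + 1/2 + 0/2 + 0/2 = 67/4; mean = 67/4 ÷ 40 = 67/160 = 0.41875 → 0.419.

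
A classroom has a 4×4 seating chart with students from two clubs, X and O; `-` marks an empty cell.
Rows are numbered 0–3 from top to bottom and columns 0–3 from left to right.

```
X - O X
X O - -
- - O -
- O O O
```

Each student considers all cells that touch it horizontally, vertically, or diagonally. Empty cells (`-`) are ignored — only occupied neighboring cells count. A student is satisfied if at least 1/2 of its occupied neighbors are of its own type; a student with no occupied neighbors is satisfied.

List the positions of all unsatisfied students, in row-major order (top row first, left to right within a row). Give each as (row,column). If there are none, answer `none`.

(0,3)

(0,0)X 1/2 ✓
(0,2)O 1/2 ✓
(0,3)X 0/1 ✗
(1,0)X 1/2 ✓
(1,1)O 2/4 ✓
(2,2)O 4/4 ✓
(3,1)O 2/2 ✓
(3,2)O 3/3 ✓
(3,3)O 2/2 ✓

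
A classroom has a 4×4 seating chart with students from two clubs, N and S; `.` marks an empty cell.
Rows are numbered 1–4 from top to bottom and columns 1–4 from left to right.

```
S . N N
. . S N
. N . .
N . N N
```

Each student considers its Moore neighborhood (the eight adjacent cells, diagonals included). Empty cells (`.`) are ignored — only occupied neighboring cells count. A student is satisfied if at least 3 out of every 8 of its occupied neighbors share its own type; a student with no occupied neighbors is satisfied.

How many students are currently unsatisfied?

1

(1,1)S 0/0 ok
(1,3)N 2/3 ok
(1,4)N 2/3 ok
(2,3)S 0/4 unhappy
(2,4)N 2/3 ok
(3,2)N 2/3 ok
(4,1)N 1/1 ok
(4,3)N 2/2 ok
(4,4)N 1/1 ok
Unsatisfied: (2,3) — 1 in total.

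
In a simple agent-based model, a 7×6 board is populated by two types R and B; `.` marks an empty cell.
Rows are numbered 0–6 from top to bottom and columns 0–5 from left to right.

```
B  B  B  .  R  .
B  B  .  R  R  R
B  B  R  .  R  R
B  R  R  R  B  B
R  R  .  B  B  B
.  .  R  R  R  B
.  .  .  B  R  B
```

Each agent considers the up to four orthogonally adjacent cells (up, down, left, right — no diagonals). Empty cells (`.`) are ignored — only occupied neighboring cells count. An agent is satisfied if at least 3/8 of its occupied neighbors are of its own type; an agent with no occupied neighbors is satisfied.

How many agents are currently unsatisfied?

(0,0)B 2/2 satisfied
(0,1)B 3/3 satisfied
(0,2)B 1/1 satisfied
(0,4)R 1/1 satisfied
(1,0)B 3/3 satisfied
(1,1)B 3/3 satisfied
(1,3)R 1/1 satisfied
(1,4)R 4/4 satisfied
(1,5)R 2/2 satisfied
(2,0)B 3/3 satisfied
(2,1)B 2/4 satisfied
(2,2)R 1/2 satisfied
(2,4)R 2/3 satisfied
(2,5)R 2/3 satisfied
(3,0)B 1/3 not
(3,1)R 2/4 satisfied
(3,2)R 3/3 satisfied
(3,3)R 1/3 not
(3,4)B 2/4 satisfied
(3,5)B 2/3 satisfied
(4,0)R 1/2 satisfied
(4,1)R 2/2 satisfied
(4,3)B 1/3 not
(4,4)B 3/4 satisfied
(4,5)B 3/3 satisfied
(5,2)R 1/1 satisfied
(5,3)R 2/4 satisfied
(5,4)R 2/4 satisfied
(5,5)B 2/3 satisfied
(6,3)B 0/2 not
(6,4)R 1/3 not
(6,5)B 1/2 satisfied
Unsatisfied: (3,0), (3,3), (4,3), (6,3), (6,4) — 5 in total.

5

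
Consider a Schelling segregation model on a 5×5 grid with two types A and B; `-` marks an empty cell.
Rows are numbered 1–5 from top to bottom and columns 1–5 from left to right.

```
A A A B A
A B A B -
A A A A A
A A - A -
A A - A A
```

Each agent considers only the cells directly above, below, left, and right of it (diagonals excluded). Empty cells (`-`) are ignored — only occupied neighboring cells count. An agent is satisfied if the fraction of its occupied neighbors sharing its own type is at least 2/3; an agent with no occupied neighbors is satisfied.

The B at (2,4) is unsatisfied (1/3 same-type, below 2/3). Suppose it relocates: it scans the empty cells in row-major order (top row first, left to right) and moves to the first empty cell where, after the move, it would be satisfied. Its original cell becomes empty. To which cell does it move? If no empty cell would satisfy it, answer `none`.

Vacating (2,4). Empty cells in order:
  (2,5): 0/2 same-type → still unsatisfied.
  (4,3): 0/3 same-type → still unsatisfied.
  (4,5): 0/3 same-type → still unsatisfied.
  (5,3): 0/2 same-type → still unsatisfied.

none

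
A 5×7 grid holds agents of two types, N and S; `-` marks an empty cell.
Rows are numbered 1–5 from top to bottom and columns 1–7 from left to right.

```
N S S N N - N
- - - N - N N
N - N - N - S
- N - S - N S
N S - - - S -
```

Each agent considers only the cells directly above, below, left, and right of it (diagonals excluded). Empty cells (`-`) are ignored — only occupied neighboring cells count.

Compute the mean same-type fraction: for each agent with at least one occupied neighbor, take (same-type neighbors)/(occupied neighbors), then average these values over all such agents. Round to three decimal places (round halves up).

0.458

(1,1)N 0/1
(1,2)S 1/2
(1,3)S 1/2
(1,4)N 2/3
(1,5)N 1/1
(1,7)N 1/1
(2,4)N 1/1
(2,6)N 1/1
(2,7)N 2/3
(3,1)N — no occupied neighbors
(3,3)N — no occupied neighbors
(3,5)N — no occupied neighbors
(3,7)S 1/2
(4,2)N 0/1
(4,4)S — no occupied neighbors
(4,6)N 0/2
(4,7)S 1/2
(5,1)N 0/1
(5,2)S 0/2
(5,6)S 0/1
Sum over 16 agents: 0/1 + 1/2 + 1/2 + 2/3 + 1/1 + 1/1 + 1/1 + 1/1 + 2/3 + 1/2 + 0/1 + 0/2 + 1/2 + 0/1 + 0/2 + 0/1 = 22/3; mean = 22/3 ÷ 16 = 11/24 = 0.458333… → 0.458.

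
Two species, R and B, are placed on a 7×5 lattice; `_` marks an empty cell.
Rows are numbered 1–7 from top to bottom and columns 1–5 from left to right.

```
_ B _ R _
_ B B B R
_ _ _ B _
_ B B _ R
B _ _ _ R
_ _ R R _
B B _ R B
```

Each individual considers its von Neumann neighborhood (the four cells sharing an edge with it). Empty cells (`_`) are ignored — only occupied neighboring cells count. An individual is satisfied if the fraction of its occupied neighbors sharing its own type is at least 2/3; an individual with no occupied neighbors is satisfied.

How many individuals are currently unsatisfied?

(1,2)B 1/1 ✓
(1,4)R 0/1 ✗
(2,2)B 2/2 ✓
(2,3)B 2/2 ✓
(2,4)B 2/4 ✗
(2,5)R 0/1 ✗
(3,4)B 1/1 ✓
(4,2)B 1/1 ✓
(4,3)B 1/1 ✓
(4,5)R 1/1 ✓
(5,1)B 0/0 ✓
(5,5)R 1/1 ✓
(6,3)R 1/1 ✓
(6,4)R 2/2 ✓
(7,1)B 1/1 ✓
(7,2)B 1/1 ✓
(7,4)R 1/2 ✗
(7,5)B 0/1 ✗
Unsatisfied: (1,4), (2,4), (2,5), (7,4), (7,5) — 5 in total.

5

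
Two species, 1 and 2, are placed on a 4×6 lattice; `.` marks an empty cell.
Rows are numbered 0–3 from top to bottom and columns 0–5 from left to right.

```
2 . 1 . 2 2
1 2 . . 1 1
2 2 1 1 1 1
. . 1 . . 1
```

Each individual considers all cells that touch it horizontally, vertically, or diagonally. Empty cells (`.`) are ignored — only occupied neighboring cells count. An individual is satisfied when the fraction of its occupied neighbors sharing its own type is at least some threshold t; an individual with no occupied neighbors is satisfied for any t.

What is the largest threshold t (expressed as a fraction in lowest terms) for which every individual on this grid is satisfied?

Row 0: (0,0)2 1/2 · (0,2)1 0/1 · (0,4)2 1/3 · (0,5)2 1/3
Row 1: (1,0)1 0/4 · (1,1)2 3/6 · (1,4)1 4/6 · (1,5)1 3/5
Row 2: (2,0)2 2/3 · (2,1)2 2/5 · (2,2)1 2/4 · (2,3)1 4/4 · (2,4)1 5/5 · (2,5)1 4/4
Row 3: (3,2)1 2/3 · (3,5)1 2/2
The smallest same-type fraction is 0/1 at (0,2), which reduces to 0/1. Any threshold above that leaves this individual unsatisfied.

0/1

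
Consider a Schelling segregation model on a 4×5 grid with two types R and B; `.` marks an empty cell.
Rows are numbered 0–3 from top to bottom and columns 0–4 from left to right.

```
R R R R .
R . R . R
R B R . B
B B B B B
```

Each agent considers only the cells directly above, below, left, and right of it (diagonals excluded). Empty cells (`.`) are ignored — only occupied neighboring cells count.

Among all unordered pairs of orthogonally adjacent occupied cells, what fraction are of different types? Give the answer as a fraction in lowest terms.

Scan each occupied cell's neighbors to the right and below so each pair is counted once.
Row 0: R(0,0)–R(0,1)= R(0,0)–R(1,0)= R(0,1)–R(0,2)= R(0,2)–R(0,3)= R(0,2)–R(1,2)=  → 0/5 unlike.
Row 1: R(1,0)–R(2,0)= R(1,2)–R(2,2)= R(1,4)–B(2,4)≠  → 1/3 unlike.
Row 2: R(2,0)–B(2,1)≠ R(2,0)–B(3,0)≠ B(2,1)–R(2,2)≠ B(2,1)–B(3,1)= R(2,2)–B(3,2)≠ B(2,4)–B(3,4)=  → 4/6 unlike.
Row 3: B(3,0)–B(3,1)= B(3,1)–B(3,2)= B(3,2)–B(3,3)= B(3,3)–B(3,4)=  → 0/4 unlike.
Total adjacent occupied pairs: 18; unlike-type pairs: 5.
5/18 is already in lowest terms.

5/18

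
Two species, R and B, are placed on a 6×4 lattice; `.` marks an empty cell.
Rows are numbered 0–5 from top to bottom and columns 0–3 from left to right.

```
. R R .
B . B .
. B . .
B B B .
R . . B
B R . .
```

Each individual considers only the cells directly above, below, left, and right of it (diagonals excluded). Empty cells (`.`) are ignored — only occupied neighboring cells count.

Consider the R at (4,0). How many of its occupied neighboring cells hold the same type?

Occupied neighbors of (4,0): (3,0)=B, (5,0)=B.
Same type (R): 0 of 2.

0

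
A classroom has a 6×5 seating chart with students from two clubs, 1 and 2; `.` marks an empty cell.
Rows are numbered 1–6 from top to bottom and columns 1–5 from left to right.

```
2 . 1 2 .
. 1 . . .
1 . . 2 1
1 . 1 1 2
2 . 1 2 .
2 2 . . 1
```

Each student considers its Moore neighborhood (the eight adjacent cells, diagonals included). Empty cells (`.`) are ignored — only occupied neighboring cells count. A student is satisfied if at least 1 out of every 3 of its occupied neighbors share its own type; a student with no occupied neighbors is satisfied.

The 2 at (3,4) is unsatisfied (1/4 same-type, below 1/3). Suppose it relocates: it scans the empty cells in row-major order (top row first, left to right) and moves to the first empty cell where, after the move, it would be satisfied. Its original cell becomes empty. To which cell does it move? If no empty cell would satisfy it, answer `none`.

Vacating (3,4). Empty cells in order:
  (1,2): 1/3 same-type → satisfied — stop here.

(1,2)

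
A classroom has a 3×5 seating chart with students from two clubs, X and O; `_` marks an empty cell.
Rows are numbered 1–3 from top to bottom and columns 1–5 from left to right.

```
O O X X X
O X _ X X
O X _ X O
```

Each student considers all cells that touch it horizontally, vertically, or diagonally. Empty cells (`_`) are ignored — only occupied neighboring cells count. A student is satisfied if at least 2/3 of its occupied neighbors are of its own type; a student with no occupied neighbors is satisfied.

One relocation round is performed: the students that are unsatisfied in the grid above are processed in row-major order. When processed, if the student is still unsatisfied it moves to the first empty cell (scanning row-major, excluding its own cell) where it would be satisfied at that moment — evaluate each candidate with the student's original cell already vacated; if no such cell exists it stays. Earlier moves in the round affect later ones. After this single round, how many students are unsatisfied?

Initially unsatisfied (in order): (1,2), (2,1), (2,2), (3,1), (3,2), (3,5).
  (1,2): no empty cell satisfies it; stays.
  (2,1): no empty cell satisfies it; stays.
  (2,2) → (2,3).
  (3,1): no empty cell satisfies it; stays.
  (3,2) → (3,3).
  (3,5): no empty cell satisfies it; stays.
Resulting grid:
O O X X X
O _ X X X
O _ X X O
Unsatisfied now: (1,2), (3,5).

2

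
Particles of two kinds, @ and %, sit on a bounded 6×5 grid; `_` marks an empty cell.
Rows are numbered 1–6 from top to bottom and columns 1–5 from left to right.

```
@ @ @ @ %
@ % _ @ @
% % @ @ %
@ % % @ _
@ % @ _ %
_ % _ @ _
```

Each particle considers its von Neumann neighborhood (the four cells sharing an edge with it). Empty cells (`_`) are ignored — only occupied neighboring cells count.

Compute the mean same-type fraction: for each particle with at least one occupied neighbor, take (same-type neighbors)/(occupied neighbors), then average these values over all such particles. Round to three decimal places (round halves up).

Row 1: (1,1)@ 2/2 · (1,2)@ 2/3 · (1,3)@ 2/2 · (1,4)@ 2/3 · (1,5)% 0/2
Row 2: (2,1)@ 1/3 · (2,2)% 1/3 · (2,4)@ 3/3 · (2,5)@ 1/3
Row 3: (3,1)% 1/3 · (3,2)% 3/4 · (3,3)@ 1/3 · (3,4)@ 3/4 · (3,5)% 0/2
Row 4: (4,1)@ 1/3 · (4,2)% 3/4 · (4,3)% 1/4 · (4,4)@ 1/2
Row 5: (5,1)@ 1/2 · (5,2)% 2/4 · (5,3)@ 0/2 · (5,5)% — no occupied neighbors
Row 6: (6,2)% 1/1 · (6,4)@ — no occupied neighbors
Sum over 22 particles: 2/2 + 2/3 + 2/2 + 2/3 + 0/2 + 1/3 + 1/3 + 3/3 + 1/3 + 1/3 + 3/4 + 1/3 + 3/4 + 0/2 + 1/3 + 3/4 + 1/4 + 1/2 + 1/2 + 2/4 + 0/2 + 1/1 = 34/3; mean = 34/3 ÷ 22 = 17/33 = 0.515151… → 0.515.

0.515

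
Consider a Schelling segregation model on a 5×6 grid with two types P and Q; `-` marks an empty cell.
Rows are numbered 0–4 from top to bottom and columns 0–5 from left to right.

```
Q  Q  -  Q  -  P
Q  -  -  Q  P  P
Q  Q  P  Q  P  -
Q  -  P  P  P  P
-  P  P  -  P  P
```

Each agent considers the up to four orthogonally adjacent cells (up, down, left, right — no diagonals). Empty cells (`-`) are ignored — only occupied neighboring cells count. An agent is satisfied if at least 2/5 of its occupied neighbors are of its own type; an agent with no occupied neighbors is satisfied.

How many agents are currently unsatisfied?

(0,0)Q 2/2 ✓
(0,1)Q 1/1 ✓
(0,3)Q 1/1 ✓
(0,5)P 1/1 ✓
(1,0)Q 2/2 ✓
(1,3)Q 2/3 ✓
(1,4)P 2/3 ✓
(1,5)P 2/2 ✓
(2,0)Q 3/3 ✓
(2,1)Q 1/2 ✓
(2,2)P 1/3 ✗
(2,3)Q 1/4 ✗
(2,4)P 2/3 ✓
(3,0)Q 1/1 ✓
(3,2)P 3/3 ✓
(3,3)P 2/3 ✓
(3,4)P 4/4 ✓
(3,5)P 2/2 ✓
(4,1)P 1/1 ✓
(4,2)P 2/2 ✓
(4,4)P 2/2 ✓
(4,5)P 2/2 ✓
Unsatisfied: (2,2), (2,3) — 2 in total.

2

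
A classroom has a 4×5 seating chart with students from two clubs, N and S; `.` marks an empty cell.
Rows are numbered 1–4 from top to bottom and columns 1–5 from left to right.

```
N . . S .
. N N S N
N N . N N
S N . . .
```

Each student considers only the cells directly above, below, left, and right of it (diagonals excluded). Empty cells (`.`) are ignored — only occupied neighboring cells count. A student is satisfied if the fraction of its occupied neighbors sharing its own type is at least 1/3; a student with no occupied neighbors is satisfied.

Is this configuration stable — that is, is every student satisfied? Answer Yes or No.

No

Row 1: (1,1)N 0/0 ✓ · (1,4)S 1/1 ✓
Row 2: (2,2)N 2/2 ✓ · (2,3)N 1/2 ✓ · (2,4)S 1/4 ✗ · (2,5)N 1/2 ✓
Row 3: (3,1)N 1/2 ✓ · (3,2)N 3/3 ✓ · (3,4)N 1/2 ✓ · (3,5)N 2/2 ✓
Row 4: (4,1)S 0/2 ✗ · (4,2)N 1/2 ✓
For instance (2,4) has only 1/4 same-type neighbors, below 1/3.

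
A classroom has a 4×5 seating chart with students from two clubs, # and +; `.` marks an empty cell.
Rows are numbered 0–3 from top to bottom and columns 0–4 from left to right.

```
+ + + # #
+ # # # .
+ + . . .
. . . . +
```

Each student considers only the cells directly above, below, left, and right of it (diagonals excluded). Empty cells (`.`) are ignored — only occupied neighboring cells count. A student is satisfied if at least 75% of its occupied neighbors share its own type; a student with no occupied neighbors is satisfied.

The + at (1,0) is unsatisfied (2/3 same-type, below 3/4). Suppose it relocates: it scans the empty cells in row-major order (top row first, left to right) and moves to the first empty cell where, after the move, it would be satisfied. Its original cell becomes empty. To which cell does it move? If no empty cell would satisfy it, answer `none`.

(2,4)

Vacating (1,0). Empty cells in order:
  (1,4): 0/2 same-type → still unsatisfied.
  (2,2): 1/2 same-type → still unsatisfied.
  (2,3): 0/1 same-type → still unsatisfied.
  (2,4): 1/1 same-type → satisfied — stop here.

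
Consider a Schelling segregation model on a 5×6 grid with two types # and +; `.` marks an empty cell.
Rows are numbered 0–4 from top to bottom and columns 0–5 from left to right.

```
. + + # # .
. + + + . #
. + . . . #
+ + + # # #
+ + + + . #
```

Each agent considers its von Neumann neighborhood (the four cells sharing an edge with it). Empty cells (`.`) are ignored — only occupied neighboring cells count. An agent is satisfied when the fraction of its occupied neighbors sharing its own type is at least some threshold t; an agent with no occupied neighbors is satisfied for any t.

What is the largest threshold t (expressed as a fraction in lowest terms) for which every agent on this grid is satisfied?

(0,1)+ 2/2
(0,2)+ 2/3
(0,3)# 1/3
(0,4)# 1/1
(1,1)+ 3/3
(1,2)+ 3/3
(1,3)+ 1/2
(1,5)# 1/1
(2,1)+ 2/2
(2,5)# 2/2
(3,0)+ 2/2
(3,1)+ 4/4
(3,2)+ 2/3
(3,3)# 1/3
(3,4)# 2/2
(3,5)# 3/3
(4,0)+ 2/2
(4,1)+ 3/3
(4,2)+ 3/3
(4,3)+ 1/2
(4,5)# 1/1
The smallest same-type fraction is 1/3 at (0,3), which reduces to 1/3. Any threshold above that leaves this agent unsatisfied.

1/3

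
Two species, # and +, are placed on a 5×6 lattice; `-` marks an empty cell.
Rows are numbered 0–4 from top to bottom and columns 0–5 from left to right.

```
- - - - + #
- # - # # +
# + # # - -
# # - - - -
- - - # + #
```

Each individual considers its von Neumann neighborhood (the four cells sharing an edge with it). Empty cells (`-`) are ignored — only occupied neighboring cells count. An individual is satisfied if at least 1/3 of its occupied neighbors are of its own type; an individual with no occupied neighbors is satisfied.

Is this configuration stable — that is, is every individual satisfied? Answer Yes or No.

No

Row 0: (0,4)+ 0/2 ✗ · (0,5)# 0/2 ✗
Row 1: (1,1)# 0/1 ✗ · (1,3)# 2/2 ✓ · (1,4)# 1/3 ✓ · (1,5)+ 0/2 ✗
Row 2: (2,0)# 1/2 ✓ · (2,1)+ 0/4 ✗ · (2,2)# 1/2 ✓ · (2,3)# 2/2 ✓
Row 3: (3,0)# 2/2 ✓ · (3,1)# 1/2 ✓
Row 4: (4,3)# 0/1 ✗ · (4,4)+ 0/2 ✗ · (4,5)# 0/1 ✗
For instance (0,4) has only 0/2 same-type neighbors, below 1/3.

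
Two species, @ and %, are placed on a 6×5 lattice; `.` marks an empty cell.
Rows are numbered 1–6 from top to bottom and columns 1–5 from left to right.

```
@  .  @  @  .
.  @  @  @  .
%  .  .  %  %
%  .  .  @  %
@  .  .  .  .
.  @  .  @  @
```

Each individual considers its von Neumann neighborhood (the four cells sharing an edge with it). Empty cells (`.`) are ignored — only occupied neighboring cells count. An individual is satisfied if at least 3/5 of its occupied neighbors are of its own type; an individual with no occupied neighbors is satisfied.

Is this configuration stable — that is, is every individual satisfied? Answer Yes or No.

No

(1,1)@ 0/0 satisfied
(1,3)@ 2/2 satisfied
(1,4)@ 2/2 satisfied
(2,2)@ 1/1 satisfied
(2,3)@ 3/3 satisfied
(2,4)@ 2/3 satisfied
(3,1)% 1/1 satisfied
(3,4)% 1/3 not
(3,5)% 2/2 satisfied
(4,1)% 1/2 not
(4,4)@ 0/2 not
(4,5)% 1/2 not
(5,1)@ 0/1 not
(6,2)@ 0/0 satisfied
(6,4)@ 1/1 satisfied
(6,5)@ 1/1 satisfied
For instance (3,4) has only 1/3 same-type neighbors, below 3/5.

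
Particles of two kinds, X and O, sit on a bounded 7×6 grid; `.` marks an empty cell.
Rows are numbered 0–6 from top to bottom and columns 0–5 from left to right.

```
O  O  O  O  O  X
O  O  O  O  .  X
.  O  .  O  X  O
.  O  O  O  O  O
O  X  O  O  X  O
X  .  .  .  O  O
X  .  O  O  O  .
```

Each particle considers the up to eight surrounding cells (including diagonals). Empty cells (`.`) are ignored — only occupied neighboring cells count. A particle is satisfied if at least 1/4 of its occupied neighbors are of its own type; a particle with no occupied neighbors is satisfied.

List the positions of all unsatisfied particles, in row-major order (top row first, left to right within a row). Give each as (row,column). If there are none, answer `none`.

(2,4), (4,1), (4,4)

(0,0)O 3/3 satisfied
(0,1)O 5/5 satisfied
(0,2)O 5/5 satisfied
(0,3)O 4/4 satisfied
(0,4)O 2/4 satisfied
(0,5)X 1/2 satisfied
(1,0)O 4/4 satisfied
(1,1)O 6/6 satisfied
(1,2)O 7/7 satisfied
(1,3)O 5/6 satisfied
(1,5)X 2/4 satisfied
(2,1)O 5/5 satisfied
(2,3)O 5/6 satisfied
(2,4)X 1/7 not
(2,5)O 2/4 satisfied
(3,1)O 4/5 satisfied
(3,2)O 6/7 satisfied
(3,3)O 5/7 satisfied
(3,4)O 6/8 satisfied
(3,5)O 3/5 satisfied
(4,0)O 1/3 satisfied
(4,1)X 1/5 not
(4,2)O 4/5 satisfied
(4,3)O 5/6 satisfied
(4,4)X 0/7 not
(4,5)O 4/5 satisfied
(5,0)X 2/3 satisfied
(5,4)O 5/6 satisfied
(5,5)O 3/4 satisfied
(6,0)X 1/1 satisfied
(6,2)O 1/1 satisfied
(6,3)O 3/3 satisfied
(6,4)O 3/3 satisfied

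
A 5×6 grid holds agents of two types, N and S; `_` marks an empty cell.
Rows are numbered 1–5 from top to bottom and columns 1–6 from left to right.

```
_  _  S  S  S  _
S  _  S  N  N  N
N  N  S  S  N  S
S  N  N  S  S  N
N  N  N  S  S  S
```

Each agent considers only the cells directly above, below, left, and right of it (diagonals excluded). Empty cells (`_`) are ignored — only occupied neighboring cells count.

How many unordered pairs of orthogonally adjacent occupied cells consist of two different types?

19

Scan each occupied cell's neighbors to the right and below so each pair is counted once.
From row 1: 2 unlike of 5 pairs (running 2/5).
From row 2: 4 unlike of 8 pairs (running 6/13).
From row 3: 7 unlike of 11 pairs (running 13/24).
From row 4: 5 unlike of 11 pairs (running 18/35).
From row 5: 1 unlike of 5 pairs (running 19/40).
Total adjacent occupied pairs: 40; unlike-type pairs: 19.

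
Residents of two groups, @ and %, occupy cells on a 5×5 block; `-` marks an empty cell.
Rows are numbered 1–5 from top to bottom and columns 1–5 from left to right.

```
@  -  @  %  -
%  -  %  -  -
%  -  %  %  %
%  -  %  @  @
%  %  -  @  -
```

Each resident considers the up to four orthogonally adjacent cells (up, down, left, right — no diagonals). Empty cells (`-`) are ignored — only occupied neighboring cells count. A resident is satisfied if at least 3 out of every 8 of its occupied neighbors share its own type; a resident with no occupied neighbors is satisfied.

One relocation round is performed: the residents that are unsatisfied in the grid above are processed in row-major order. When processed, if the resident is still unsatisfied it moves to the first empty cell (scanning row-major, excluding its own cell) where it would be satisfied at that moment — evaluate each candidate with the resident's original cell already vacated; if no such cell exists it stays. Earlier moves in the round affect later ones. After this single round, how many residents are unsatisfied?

Initially unsatisfied (in order): (1,1), (1,3), (1,4).
  (1,1) → (1,2).
  (1,3) → (1,1).
  (1,4): now satisfied by earlier moves; stays.
Resulting grid:
@ @ - % -
% - % - -
% - % % %
% - % @ @
% % - @ -
All satisfied now.

0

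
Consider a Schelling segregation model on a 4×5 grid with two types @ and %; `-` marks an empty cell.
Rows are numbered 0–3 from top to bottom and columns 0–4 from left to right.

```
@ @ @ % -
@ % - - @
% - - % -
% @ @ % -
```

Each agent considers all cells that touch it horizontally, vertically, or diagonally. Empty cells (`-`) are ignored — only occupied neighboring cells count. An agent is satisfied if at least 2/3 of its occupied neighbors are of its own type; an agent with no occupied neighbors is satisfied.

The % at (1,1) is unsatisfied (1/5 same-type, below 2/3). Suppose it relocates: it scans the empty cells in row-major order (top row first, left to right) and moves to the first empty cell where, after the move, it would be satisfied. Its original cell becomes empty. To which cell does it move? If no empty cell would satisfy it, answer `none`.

Vacating (1,1). Empty cells in order:
  (0,4): 1/2 same-type → still unsatisfied.
  (1,2): 2/4 same-type → still unsatisfied.
  (1,3): 2/4 same-type → still unsatisfied.
  (2,1): 2/5 same-type → still unsatisfied.
  (2,2): 2/4 same-type → still unsatisfied.
  (2,4): 2/3 same-type → satisfied — stop here.

(2,4)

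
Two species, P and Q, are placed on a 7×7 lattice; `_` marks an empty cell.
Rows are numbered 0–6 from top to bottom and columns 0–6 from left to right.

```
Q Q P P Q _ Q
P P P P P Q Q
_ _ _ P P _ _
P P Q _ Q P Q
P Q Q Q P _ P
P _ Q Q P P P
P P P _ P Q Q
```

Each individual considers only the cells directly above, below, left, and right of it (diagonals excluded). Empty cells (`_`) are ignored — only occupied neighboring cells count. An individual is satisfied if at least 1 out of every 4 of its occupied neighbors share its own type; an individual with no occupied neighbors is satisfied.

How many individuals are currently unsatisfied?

Row 0: (0,0)Q 1/2 ✓ · (0,1)Q 1/3 ✓ · (0,2)P 2/3 ✓ · (0,3)P 2/3 ✓ · (0,4)Q 0/2 ✗ · (0,6)Q 1/1 ✓
Row 1: (1,0)P 1/2 ✓ · (1,1)P 2/3 ✓ · (1,2)P 3/3 ✓ · (1,3)P 4/4 ✓ · (1,4)P 2/4 ✓ · (1,5)Q 1/2 ✓ · (1,6)Q 2/2 ✓
Row 2: (2,3)P 2/2 ✓ · (2,4)P 2/3 ✓
Row 3: (3,0)P 2/2 ✓ · (3,1)P 1/3 ✓ · (3,2)Q 1/2 ✓ · (3,4)Q 0/3 ✗ · (3,5)P 0/2 ✗ · (3,6)Q 0/2 ✗
Row 4: (4,0)P 2/3 ✓ · (4,1)Q 1/3 ✓ · (4,2)Q 4/4 ✓ · (4,3)Q 2/3 ✓ · (4,4)P 1/3 ✓ · (4,6)P 1/2 ✓
Row 5: (5,0)P 2/2 ✓ · (5,2)Q 2/3 ✓ · (5,3)Q 2/3 ✓ · (5,4)P 3/4 ✓ · (5,5)P 2/3 ✓ · (5,6)P 2/3 ✓
Row 6: (6,0)P 2/2 ✓ · (6,1)P 2/2 ✓ · (6,2)P 1/2 ✓ · (6,4)P 1/2 ✓ · (6,5)Q 1/3 ✓ · (6,6)Q 1/2 ✓
Unsatisfied: (0,4), (3,4), (3,5), (3,6) — 4 in total.

4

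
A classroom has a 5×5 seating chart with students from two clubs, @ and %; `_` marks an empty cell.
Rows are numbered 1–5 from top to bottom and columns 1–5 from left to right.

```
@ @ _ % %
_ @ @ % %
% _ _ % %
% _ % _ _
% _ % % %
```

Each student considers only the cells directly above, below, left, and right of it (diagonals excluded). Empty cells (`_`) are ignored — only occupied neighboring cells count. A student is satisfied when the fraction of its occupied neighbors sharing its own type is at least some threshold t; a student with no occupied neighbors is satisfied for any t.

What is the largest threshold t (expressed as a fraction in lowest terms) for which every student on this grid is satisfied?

Row 1: (1,1)@ 1/1 · (1,2)@ 2/2 · (1,4)% 2/2 · (1,5)% 2/2
Row 2: (2,2)@ 2/2 · (2,3)@ 1/2 · (2,4)% 3/4 · (2,5)% 3/3
Row 3: (3,1)% 1/1 · (3,4)% 2/2 · (3,5)% 2/2
Row 4: (4,1)% 2/2 · (4,3)% 1/1
Row 5: (5,1)% 1/1 · (5,3)% 2/2 · (5,4)% 2/2 · (5,5)% 1/1
The smallest same-type fraction is 1/2 at (2,3), which reduces to 1/2. Any threshold above that leaves this student unsatisfied.

1/2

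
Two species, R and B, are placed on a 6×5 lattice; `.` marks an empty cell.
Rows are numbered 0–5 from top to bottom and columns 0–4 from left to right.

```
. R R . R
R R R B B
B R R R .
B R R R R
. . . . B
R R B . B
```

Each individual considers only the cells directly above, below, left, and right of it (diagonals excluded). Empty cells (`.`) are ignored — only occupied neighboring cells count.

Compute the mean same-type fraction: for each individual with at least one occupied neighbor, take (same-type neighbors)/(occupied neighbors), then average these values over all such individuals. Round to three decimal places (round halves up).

0.659

(0,1)R 2/2
(0,2)R 2/2
(0,4)R 0/1
(1,0)R 1/2
(1,1)R 4/4
(1,2)R 3/4
(1,3)B 1/3
(1,4)B 1/2
(2,0)B 1/3
(2,1)R 3/4
(2,2)R 4/4
(2,3)R 2/3
(3,0)B 1/2
(3,1)R 2/3
(3,2)R 3/3
(3,3)R 3/3
(3,4)R 1/2
(4,4)B 1/2
(5,0)R 1/1
(5,1)R 1/2
(5,2)B 0/1
(5,4)B 1/1
Sum over 22 individuals: 2/2 + 2/2 + 0/1 + 1/2 + 4/4 + 3/4 + 1/3 + 1/2 + 1/3 + 3/4 + 4/4 + 2/3 + 1/2 + 2/3 + 3/3 + 3/3 + 1/2 + 1/2 + 1/1 + 1/2 + 0/1 + 1/1 = 29/2; mean = 29/2 ÷ 22 = 29/44 = 0.659090… → 0.659.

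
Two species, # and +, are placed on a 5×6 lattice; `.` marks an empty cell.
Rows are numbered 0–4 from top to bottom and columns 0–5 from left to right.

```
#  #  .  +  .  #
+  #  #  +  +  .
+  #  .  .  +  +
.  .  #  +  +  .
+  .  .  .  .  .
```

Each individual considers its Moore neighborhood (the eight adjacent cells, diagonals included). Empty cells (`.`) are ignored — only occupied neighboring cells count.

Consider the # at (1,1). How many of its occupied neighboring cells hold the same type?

Occupied neighbors of (1,1): (0,0)=#, (0,1)=#, (1,0)=+, (1,2)=#, (2,0)=+, (2,1)=#.
Same type (#): 4 of 6.

4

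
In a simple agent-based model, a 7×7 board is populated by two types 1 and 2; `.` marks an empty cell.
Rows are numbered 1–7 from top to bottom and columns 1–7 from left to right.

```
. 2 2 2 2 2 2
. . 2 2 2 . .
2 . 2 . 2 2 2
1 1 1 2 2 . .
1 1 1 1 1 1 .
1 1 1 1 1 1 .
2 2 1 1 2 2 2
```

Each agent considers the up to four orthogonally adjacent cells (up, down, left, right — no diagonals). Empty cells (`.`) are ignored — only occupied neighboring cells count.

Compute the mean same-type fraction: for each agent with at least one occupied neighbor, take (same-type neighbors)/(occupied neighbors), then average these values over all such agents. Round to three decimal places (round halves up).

(1,2)2 1/1
(1,3)2 3/3
(1,4)2 3/3
(1,5)2 3/3
(1,6)2 2/2
(1,7)2 1/1
(2,3)2 3/3
(2,4)2 3/3
(2,5)2 3/3
(3,1)2 0/1
(3,3)2 1/2
(3,5)2 3/3
(3,6)2 2/2
(3,7)2 1/1
(4,1)1 2/3
(4,2)1 3/3
(4,3)1 2/4
(4,4)2 1/3
(4,5)2 2/3
(5,1)1 3/3
(5,2)1 4/4
(5,3)1 4/4
(5,4)1 3/4
(5,5)1 3/4
(5,6)1 2/2
(6,1)1 2/3
(6,2)1 3/4
(6,3)1 4/4
(6,4)1 4/4
(6,5)1 3/4
(6,6)1 2/3
(7,1)2 1/2
(7,2)2 1/3
(7,3)1 2/3
(7,4)1 2/3
(7,5)2 1/3
(7,6)2 2/3
(7,7)2 1/1
Sum over 38 agents: 1/1 + 3/3 + 3/3 + 3/3 + 2/2 + 1/1 + 3/3 + 3/3 + 3/3 + 0/1 + 1/2 + 3/3 + 2/2 + 1/1 + 2/3 + 3/3 + 2/4 + 1/3 + 2/3 + 3/3 + 4/4 + 4/4 + 3/4 + 3/4 + 2/2 + 2/3 + 3/4 + 4/4 + 4/4 + 3/4 + 2/3 + 1/2 + 1/3 + 2/3 + 2/3 + 1/3 + 2/3 + 1/1 = 181/6; mean = 181/6 ÷ 38 = 181/228 = 0.793859… → 0.794.

0.794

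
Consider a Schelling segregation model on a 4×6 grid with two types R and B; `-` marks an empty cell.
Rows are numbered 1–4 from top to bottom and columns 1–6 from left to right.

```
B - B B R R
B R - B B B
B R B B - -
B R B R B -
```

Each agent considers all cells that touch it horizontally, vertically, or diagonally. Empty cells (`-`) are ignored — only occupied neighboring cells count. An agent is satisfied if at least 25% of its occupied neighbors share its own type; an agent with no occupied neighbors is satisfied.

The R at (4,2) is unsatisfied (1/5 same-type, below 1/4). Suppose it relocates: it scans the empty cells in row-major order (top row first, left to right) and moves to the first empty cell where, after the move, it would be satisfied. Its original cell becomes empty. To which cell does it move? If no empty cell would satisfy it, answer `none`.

(1,2)

Vacating (4,2). Empty cells in order:
  (1,2): 1/4 same-type → satisfied — stop here.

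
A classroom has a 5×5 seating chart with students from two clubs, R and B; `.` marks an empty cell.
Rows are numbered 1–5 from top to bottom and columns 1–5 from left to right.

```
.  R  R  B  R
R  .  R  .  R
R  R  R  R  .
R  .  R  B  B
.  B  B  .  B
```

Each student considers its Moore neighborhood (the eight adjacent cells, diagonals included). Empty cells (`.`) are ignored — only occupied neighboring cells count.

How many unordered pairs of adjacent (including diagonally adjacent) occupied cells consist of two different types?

Scan each occupied cell's neighbors to the right and below (and the two forward diagonals) so each pair is counted once.
From row 1: 4 unlike of 9 pairs (running 4/9).
From row 2: 0 unlike of 6 pairs (running 4/15).
From row 3: 3 unlike of 11 pairs (running 7/26).
From row 4: 4 unlike of 8 pairs (running 11/34).
From row 5: 0 unlike of 1 pairs (running 11/35).
Total adjacent occupied pairs: 35; unlike-type pairs: 11.

11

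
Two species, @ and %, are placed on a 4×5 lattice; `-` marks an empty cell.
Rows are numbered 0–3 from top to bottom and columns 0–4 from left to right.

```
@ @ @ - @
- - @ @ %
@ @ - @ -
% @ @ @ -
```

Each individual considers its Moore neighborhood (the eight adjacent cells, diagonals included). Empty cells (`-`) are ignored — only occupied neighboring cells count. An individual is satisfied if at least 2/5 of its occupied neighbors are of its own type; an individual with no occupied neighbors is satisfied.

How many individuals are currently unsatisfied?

2

Row 0: (0,0)@ 1/1 ok · (0,1)@ 3/3 ok · (0,2)@ 3/3 ok · (0,4)@ 1/2 ok
Row 1: (1,2)@ 5/5 ok · (1,3)@ 4/5 ok · (1,4)% 0/3 unhappy
Row 2: (2,0)@ 2/3 ok · (2,1)@ 4/5 ok · (2,3)@ 4/5 ok
Row 3: (3,0)% 0/3 unhappy · (3,1)@ 3/4 ok · (3,2)@ 4/4 ok · (3,3)@ 2/2 ok
Unsatisfied: (1,4), (3,0) — 2 in total.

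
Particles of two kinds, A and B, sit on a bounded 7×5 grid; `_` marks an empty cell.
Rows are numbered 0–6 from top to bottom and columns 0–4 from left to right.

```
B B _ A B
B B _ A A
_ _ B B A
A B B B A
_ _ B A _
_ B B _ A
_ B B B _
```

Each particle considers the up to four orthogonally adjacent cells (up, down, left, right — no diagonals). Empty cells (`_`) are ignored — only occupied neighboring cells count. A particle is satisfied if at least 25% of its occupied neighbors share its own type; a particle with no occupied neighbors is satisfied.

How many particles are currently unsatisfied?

3

Row 0: (0,0)B 2/2 ✓ · (0,1)B 2/2 ✓ · (0,3)A 1/2 ✓ · (0,4)B 0/2 ✗
Row 1: (1,0)B 2/2 ✓ · (1,1)B 2/2 ✓ · (1,3)A 2/3 ✓ · (1,4)A 2/3 ✓
Row 2: (2,2)B 2/2 ✓ · (2,3)B 2/4 ✓ · (2,4)A 2/3 ✓
Row 3: (3,0)A 0/1 ✗ · (3,1)B 1/2 ✓ · (3,2)B 4/4 ✓ · (3,3)B 2/4 ✓ · (3,4)A 1/2 ✓
Row 4: (4,2)B 2/3 ✓ · (4,3)A 0/2 ✗
Row 5: (5,1)B 2/2 ✓ · (5,2)B 3/3 ✓ · (5,4)A 0/0 ✓
Row 6: (6,1)B 2/2 ✓ · (6,2)B 3/3 ✓ · (6,3)B 1/1 ✓
Unsatisfied: (0,4), (3,0), (4,3) — 3 in total.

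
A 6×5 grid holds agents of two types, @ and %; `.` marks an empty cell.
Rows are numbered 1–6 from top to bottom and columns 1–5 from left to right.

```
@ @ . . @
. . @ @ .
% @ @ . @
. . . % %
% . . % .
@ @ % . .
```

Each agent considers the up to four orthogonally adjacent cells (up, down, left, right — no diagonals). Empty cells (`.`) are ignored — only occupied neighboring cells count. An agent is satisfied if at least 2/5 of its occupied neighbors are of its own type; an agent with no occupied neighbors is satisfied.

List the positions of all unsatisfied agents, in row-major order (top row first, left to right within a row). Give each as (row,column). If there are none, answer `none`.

Row 1: (1,1)@ 1/1 satisfied · (1,2)@ 1/1 satisfied · (1,5)@ 0/0 satisfied
Row 2: (2,3)@ 2/2 satisfied · (2,4)@ 1/1 satisfied
Row 3: (3,1)% 0/1 not · (3,2)@ 1/2 satisfied · (3,3)@ 2/2 satisfied · (3,5)@ 0/1 not
Row 4: (4,4)% 2/2 satisfied · (4,5)% 1/2 satisfied
Row 5: (5,1)% 0/1 not · (5,4)% 1/1 satisfied
Row 6: (6,1)@ 1/2 satisfied · (6,2)@ 1/2 satisfied · (6,3)% 0/1 not

(3,1), (3,5), (5,1), (6,3)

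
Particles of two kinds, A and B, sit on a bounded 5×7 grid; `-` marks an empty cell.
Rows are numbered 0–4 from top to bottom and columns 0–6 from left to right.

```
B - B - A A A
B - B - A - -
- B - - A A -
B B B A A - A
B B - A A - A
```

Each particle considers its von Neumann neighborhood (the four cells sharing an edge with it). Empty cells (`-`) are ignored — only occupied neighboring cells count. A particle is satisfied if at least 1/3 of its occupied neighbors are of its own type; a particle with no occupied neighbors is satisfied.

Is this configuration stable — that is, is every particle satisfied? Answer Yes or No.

Row 0: (0,0)B 1/1 ✓ · (0,2)B 1/1 ✓ · (0,4)A 2/2 ✓ · (0,5)A 2/2 ✓ · (0,6)A 1/1 ✓
Row 1: (1,0)B 1/1 ✓ · (1,2)B 1/1 ✓ · (1,4)A 2/2 ✓
Row 2: (2,1)B 1/1 ✓ · (2,4)A 3/3 ✓ · (2,5)A 1/1 ✓
Row 3: (3,0)B 2/2 ✓ · (3,1)B 4/4 ✓ · (3,2)B 1/2 ✓ · (3,3)A 2/3 ✓ · (3,4)A 3/3 ✓ · (3,6)A 1/1 ✓
Row 4: (4,0)B 2/2 ✓ · (4,1)B 2/2 ✓ · (4,3)A 2/2 ✓ · (4,4)A 2/2 ✓ · (4,6)A 1/1 ✓
All meet the threshold, so the configuration is stable.

Yes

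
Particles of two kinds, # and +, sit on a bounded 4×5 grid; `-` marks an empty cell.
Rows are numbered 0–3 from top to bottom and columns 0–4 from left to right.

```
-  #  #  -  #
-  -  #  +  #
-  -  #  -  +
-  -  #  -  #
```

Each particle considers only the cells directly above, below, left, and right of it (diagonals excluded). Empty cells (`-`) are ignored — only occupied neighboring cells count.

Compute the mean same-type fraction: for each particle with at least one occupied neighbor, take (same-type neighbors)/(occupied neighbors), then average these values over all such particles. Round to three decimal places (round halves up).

0.600

(0,1)# 1/1
(0,2)# 2/2
(0,4)# 1/1
(1,2)# 2/3
(1,3)+ 0/2
(1,4)# 1/3
(2,2)# 2/2
(2,4)+ 0/2
(3,2)# 1/1
(3,4)# 0/1
Sum over 10 particles: 1/1 + 2/2 + 1/1 + 2/3 + 0/2 + 1/3 + 2/2 + 0/2 + 1/1 + 0/1 = 6; mean = 6 ÷ 10 = 3/5 = 0.6 → 0.600.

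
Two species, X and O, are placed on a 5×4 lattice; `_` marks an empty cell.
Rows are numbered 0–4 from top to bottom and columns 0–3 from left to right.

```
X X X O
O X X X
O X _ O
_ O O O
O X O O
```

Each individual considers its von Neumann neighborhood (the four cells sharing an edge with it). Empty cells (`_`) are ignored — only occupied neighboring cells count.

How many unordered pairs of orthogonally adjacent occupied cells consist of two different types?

10

Scan each occupied cell's neighbors to the right and below so each pair is counted once.
From row 0: 3 unlike of 7 pairs (running 3/7).
From row 1: 2 unlike of 6 pairs (running 5/13).
From row 2: 2 unlike of 3 pairs (running 7/16).
From row 3: 1 unlike of 5 pairs (running 8/21).
From row 4: 2 unlike of 3 pairs (running 10/24).
Total adjacent occupied pairs: 24; unlike-type pairs: 10.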